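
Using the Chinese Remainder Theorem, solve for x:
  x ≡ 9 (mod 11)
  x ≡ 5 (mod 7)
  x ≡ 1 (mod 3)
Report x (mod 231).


Moduli 11, 7, 3 are pairwise coprime; by CRT there is a unique solution modulo M = 11 · 7 · 3 = 231.
Solve pairwise, accumulating the modulus:
  Start with x ≡ 9 (mod 11).
  Combine with x ≡ 5 (mod 7): since gcd(11, 7) = 1, we get a unique residue mod 77.
    Write x = 9 + 11·t and substitute into x ≡ 5 (mod 7): 11·t ≡ 5 − 9 = -4 (mod 7).
    Reduce coefficients mod 7: 4·t ≡ 3 (mod 7).
    The inverse of 4 mod 7 is 2 (since 4·2 = 8 = 1·7 + 1), so t ≡ 2·3 = 6 ≡ 6 (mod 7).
    Then x = 9 + 11·6 = 75, valid modulo lcm(11, 7) = 77: x ≡ 75 (mod 77).
  Combine with x ≡ 1 (mod 3): since gcd(77, 3) = 1, we get a unique residue mod 231.
    Write x = 75 + 77·t and substitute into x ≡ 1 (mod 3): 77·t ≡ 1 − 75 = -74 (mod 3).
    Reduce coefficients mod 3: 2·t ≡ 1 (mod 3).
    The inverse of 2 mod 3 is 2 (since 2·2 = 4 = 1·3 + 1), so t ≡ 2·1 = 2 ≡ 2 (mod 3).
    Then x = 75 + 77·2 = 229, valid modulo lcm(77, 3) = 231: x ≡ 229 (mod 231).
Verify: 229 mod 11 = 9 ✓, 229 mod 7 = 5 ✓, 229 mod 3 = 1 ✓.

x ≡ 229 (mod 231).


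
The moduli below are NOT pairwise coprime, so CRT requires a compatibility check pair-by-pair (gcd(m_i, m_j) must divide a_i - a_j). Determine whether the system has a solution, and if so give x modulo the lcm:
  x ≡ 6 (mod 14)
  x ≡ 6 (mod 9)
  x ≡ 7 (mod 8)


Moduli 14, 9, 8 are not pairwise coprime, so CRT works modulo lcm(m_i) when all pairwise compatibility conditions hold.
Pairwise compatibility: gcd(m_i, m_j) must divide a_i - a_j for every pair.
Merge one congruence at a time:
  Start: x ≡ 6 (mod 14).
  Combine with x ≡ 6 (mod 9): gcd(14, 9) = 1; 6 - 6 = 0, which IS divisible by 1, so compatible.
    Write x = 6 + 14·t and substitute into x ≡ 6 (mod 9): 14·t ≡ 6 − 6 = 0 (mod 9).
    Reduce coefficients mod 9: 5·t ≡ 0 (mod 9).
    The inverse of 5 mod 9 is 2 (since 5·2 = 10 = 1·9 + 1), so t ≡ 2·0 = 0 ≡ 0 (mod 9).
    Then x = 6 + 14·0 = 6, valid modulo lcm(14, 9) = 126: x ≡ 6 (mod 126).
  Combine with x ≡ 7 (mod 8): gcd(126, 8) = 2, and 7 - 6 = 1 is NOT divisible by 2.
    ⇒ system is inconsistent (no integer solution).

No solution (the system is inconsistent).


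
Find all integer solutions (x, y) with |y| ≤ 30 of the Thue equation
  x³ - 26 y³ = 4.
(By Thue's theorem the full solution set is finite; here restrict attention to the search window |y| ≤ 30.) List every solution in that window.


The equation is x³ - 26y³ = 4. For fixed y, x³ = 26·y³ + 4, so a solution requires the RHS to be a perfect cube.
Strategy: iterate y from -30 to 30, compute RHS = 26·y³ + 4, and check whether it is a (positive or negative) perfect cube.
Check small values of y:
  y = 0: RHS = 4 is not a perfect cube.
  y = 1: RHS = 30 is not a perfect cube.
  y = -1: RHS = -22 is not a perfect cube.
  y = 2: RHS = 212 is not a perfect cube.
  y = -2: RHS = -204 is not a perfect cube.
  y = 3: RHS = 706 is not a perfect cube.
  y = -3: RHS = -698 is not a perfect cube.
Continuing the search up to |y| = 30 finds no solutions either.
No (x, y) in the scanned range satisfies the equation.

No integer solutions with |y| ≤ 30.


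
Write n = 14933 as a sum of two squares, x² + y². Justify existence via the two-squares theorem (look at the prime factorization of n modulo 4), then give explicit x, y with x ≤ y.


Step 1: Factor n = 14933 = 109 · 137.
Step 2: Check the mod-4 condition on each prime factor: 109 ≡ 1 (mod 4), exponent 1; 137 ≡ 1 (mod 4), exponent 1.
All primes ≡ 3 (mod 4) appear to even exponent (or don't appear), so by the two-squares theorem n IS expressible as a sum of two squares.
Step 3: Build a representation. Here n = 109 · 137 is a product of primes ≡ 1 (mod 4). Each prime p ≡ 1 (mod 4) is itself a sum of two squares; find a² by testing p − a² for a perfect square:
  109: 109 − 1² = 108, 109 − 2² = 105, 109 − 3² = 100 = 10² ⇒ 109 = 3² + 10².
  137: 137 − 1² = 136, 137 − 2² = 133, 137 − 3² = 128, 137 − 4² = 121 = 11² ⇒ 137 = 4² + 11².
  Combine using the Brahmagupta–Fibonacci identity (a² + b²)(c² + d²) = (ac − bd)² + (ad + bc)² = (ac + bd)² + (ad − bc)²:
  109 · 137 = 14933: from (3² + 10²)(4² + 11²), take (3·4 − 10·11, 3·11 + 10·4) = (12 − 110, 33 + 40) = (-98, 73); dropping signs (only squares matter) gives (98, 73); check 98² + 73² = 9604 + 5329 = 14933 ✓.
Step 4: Order so x ≤ y and verify: 73² + 98² = 5329 + 9604 = 14933 = n. ✓

n = 14933 = 73² + 98² (one valid representation with x ≤ y).


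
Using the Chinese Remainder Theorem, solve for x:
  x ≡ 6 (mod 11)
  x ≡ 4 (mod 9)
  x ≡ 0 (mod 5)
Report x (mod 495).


Moduli 11, 9, 5 are pairwise coprime; by CRT there is a unique solution modulo M = 11 · 9 · 5 = 495.
Solve pairwise, accumulating the modulus:
  Start with x ≡ 6 (mod 11).
  Combine with x ≡ 4 (mod 9): since gcd(11, 9) = 1, we get a unique residue mod 99.
    Write x = 6 + 11·t and substitute into x ≡ 4 (mod 9): 11·t ≡ 4 − 6 = -2 (mod 9).
    Reduce coefficients mod 9: 2·t ≡ 7 (mod 9).
    The inverse of 2 mod 9 is 5 (since 2·5 = 10 = 1·9 + 1), so t ≡ 5·7 = 35 ≡ 8 (mod 9).
    Then x = 6 + 11·8 = 94, valid modulo lcm(11, 9) = 99: x ≡ 94 (mod 99).
  Combine with x ≡ 0 (mod 5): since gcd(99, 5) = 1, we get a unique residue mod 495.
    Write x = 94 + 99·t and substitute into x ≡ 0 (mod 5): 99·t ≡ 0 − 94 = -94 (mod 5).
    Reduce coefficients mod 5: 4·t ≡ 1 (mod 5).
    The inverse of 4 mod 5 is 4 (since 4·4 = 16 = 3·5 + 1), so t ≡ 4·1 = 4 ≡ 4 (mod 5).
    Then x = 94 + 99·4 = 490, valid modulo lcm(99, 5) = 495: x ≡ 490 (mod 495).
Verify: 490 mod 11 = 6 ✓, 490 mod 9 = 4 ✓, 490 mod 5 = 0 ✓.

x ≡ 490 (mod 495).


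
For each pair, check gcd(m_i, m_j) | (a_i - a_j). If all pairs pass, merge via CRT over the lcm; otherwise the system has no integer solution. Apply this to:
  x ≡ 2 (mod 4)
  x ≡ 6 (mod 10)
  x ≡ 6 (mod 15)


Moduli 4, 10, 15 are not pairwise coprime, so CRT works modulo lcm(m_i) when all pairwise compatibility conditions hold.
Pairwise compatibility: gcd(m_i, m_j) must divide a_i - a_j for every pair.
Merge one congruence at a time:
  Start: x ≡ 2 (mod 4).
  Combine with x ≡ 6 (mod 10): gcd(4, 10) = 2; 6 - 2 = 4, which IS divisible by 2, so compatible.
    Write x = 2 + 4·t and substitute into x ≡ 6 (mod 10): 4·t ≡ 6 − 2 = 4 (mod 10).
    Divide the congruence (and modulus) by g = 2: 2·t ≡ 2 (mod 5).
    The inverse of 2 mod 5 is 3 (since 2·3 = 6 = 1·5 + 1), so t ≡ 3·2 = 6 ≡ 1 (mod 5).
    Then x = 2 + 4·1 = 6, valid modulo lcm(4, 10) = 20: x ≡ 6 (mod 20).
  Combine with x ≡ 6 (mod 15): gcd(20, 15) = 5; 6 - 6 = 0, which IS divisible by 5, so compatible.
    Write x = 6 + 20·t and substitute into x ≡ 6 (mod 15): 20·t ≡ 6 − 6 = 0 (mod 15).
    Divide the congruence (and modulus) by g = 5: 4·t ≡ 0 (mod 3).
    Reduce coefficients mod 3: 1·t ≡ 0 (mod 3).
    So t ≡ 0 (mod 3).
    Then x = 6 + 20·0 = 6, valid modulo lcm(20, 15) = 60: x ≡ 6 (mod 60).
Verify: 6 mod 4 = 2, 6 mod 10 = 6, 6 mod 15 = 6.

x ≡ 6 (mod 60).


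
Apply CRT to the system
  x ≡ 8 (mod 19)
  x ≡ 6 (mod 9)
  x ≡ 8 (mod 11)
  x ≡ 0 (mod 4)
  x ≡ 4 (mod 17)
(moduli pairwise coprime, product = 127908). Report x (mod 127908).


Product of moduli M = 19 · 9 · 11 · 4 · 17 = 127908.
Merge one congruence at a time:
  Start: x ≡ 8 (mod 19).
  Combine with x ≡ 6 (mod 9); new modulus lcm = 171.
    Write x = 8 + 19·t and substitute into x ≡ 6 (mod 9): 19·t ≡ 6 − 8 = -2 (mod 9).
    Reduce coefficients mod 9: 1·t ≡ 7 (mod 9).
    So t ≡ 7 (mod 9).
    Then x = 8 + 19·7 = 141, valid modulo lcm(19, 9) = 171: x ≡ 141 (mod 171).
  Combine with x ≡ 8 (mod 11); new modulus lcm = 1881.
    Write x = 141 + 171·t and substitute into x ≡ 8 (mod 11): 171·t ≡ 8 − 141 = -133 (mod 11).
    Reduce coefficients mod 11: 6·t ≡ 10 (mod 11).
    The inverse of 6 mod 11 is 2 (since 6·2 = 12 = 1·11 + 1), so t ≡ 2·10 = 20 ≡ 9 (mod 11).
    Then x = 141 + 171·9 = 1680, valid modulo lcm(171, 11) = 1881: x ≡ 1680 (mod 1881).
  Combine with x ≡ 0 (mod 4); new modulus lcm = 7524.
    Write x = 1680 + 1881·t and substitute into x ≡ 0 (mod 4): 1881·t ≡ 0 − 1680 = -1680 (mod 4).
    Reduce coefficients mod 4: 1·t ≡ 0 (mod 4).
    So t ≡ 0 (mod 4).
    Then x = 1680 + 1881·0 = 1680, valid modulo lcm(1881, 4) = 7524: x ≡ 1680 (mod 7524).
  Combine with x ≡ 4 (mod 17); new modulus lcm = 127908.
    Write x = 1680 + 7524·t and substitute into x ≡ 4 (mod 17): 7524·t ≡ 4 − 1680 = -1676 (mod 17).
    Reduce coefficients mod 17: 10·t ≡ 7 (mod 17).
    The inverse of 10 mod 17 is 12 (since 10·12 = 120 = 7·17 + 1), so t ≡ 12·7 = 84 ≡ 16 (mod 17).
    Then x = 1680 + 7524·16 = 122064, valid modulo lcm(7524, 17) = 127908: x ≡ 122064 (mod 127908).
Verify against each original: 122064 mod 19 = 8, 122064 mod 9 = 6, 122064 mod 11 = 8, 122064 mod 4 = 0, 122064 mod 17 = 4.

x ≡ 122064 (mod 127908).


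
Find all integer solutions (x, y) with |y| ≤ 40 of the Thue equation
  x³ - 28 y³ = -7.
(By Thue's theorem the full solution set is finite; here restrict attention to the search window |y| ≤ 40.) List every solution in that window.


The equation is x³ - 28y³ = -7. For fixed y, x³ = 28·y³ − 7, so a solution requires the RHS to be a perfect cube.
Strategy: iterate y from -40 to 40, compute RHS = 28·y³ − 7, and check whether it is a (positive or negative) perfect cube.
Check small values of y:
  y = 0: RHS = -7 is not a perfect cube.
  y = 1: RHS = 21 is not a perfect cube.
  y = -1: RHS = -35 is not a perfect cube.
  y = 2: RHS = 217 is not a perfect cube.
  y = -2: RHS = -231 is not a perfect cube.
  y = 3: RHS = 749 is not a perfect cube.
  y = -3: RHS = -763 is not a perfect cube.
Continuing the search up to |y| = 40 finds no solutions either.
No (x, y) in the scanned range satisfies the equation.

No integer solutions with |y| ≤ 40.


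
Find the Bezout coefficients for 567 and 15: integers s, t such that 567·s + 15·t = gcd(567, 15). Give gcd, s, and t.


Euclidean algorithm on (567, 15) — divide until remainder is 0:
  567 = 37 · 15 + 12
  15 = 1 · 12 + 3
  12 = 4 · 3 + 0
gcd(567, 15) = 3.
Track Bezout coefficients alongside the remainders: start with r₀ = 567 = a·1 + b·0 (s = 1, t = 0) and r₁ = 15 = a·0 + b·1 (s = 0, t = 1); each new remainder r_{k+1} = r_{k-1} − q_k·r_k inherits s_{k+1} = s_{k-1} − q_k·s_k, t_{k+1} = t_{k-1} − q_k·t_k, so r_k = a·s_k + b·t_k at every step:
  q = 37: r = 12, s = 1 − 37·0 = 1, t = 0 − 37·1 = -37  (check: 567·1 + 15·(-37) = 12)
  q = 1: r = 3, s = 0 − 1·1 = -1, t = 1 − 1·(-37) = 38  (check: 567·(-1) + 15·38 = 3)
The row with r = 3 (the gcd) gives the Bezout coefficients s = -1, t = 38.
Result: 567 · (-1) + 15 · (38) = 3.

gcd(567, 15) = 3; s = -1, t = 38 (check: 567·(-1) + 15·38 = 3).


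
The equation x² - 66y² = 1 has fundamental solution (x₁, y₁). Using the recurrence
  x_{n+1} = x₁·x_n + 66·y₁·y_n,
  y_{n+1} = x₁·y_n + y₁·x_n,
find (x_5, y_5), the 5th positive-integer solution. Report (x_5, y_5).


Step 1: Find the fundamental solution (x₁, y₁) of x² - 66y² = 1.
  Expand √66 as a continued fraction. a₀ = ⌊√66⌋ = 8; iterate m_{k+1} = d_k·a_k − m_k, d_{k+1} = (66 − m_{k+1}²)/d_k, a_{k+1} = ⌊(a₀ + m_{k+1})/d_{k+1}⌋ (starting m₀ = 0, d₀ = 1), with convergents p_k = a_k·p_{k-1} + p_{k-2}, q_k = a_k·q_{k-1} + q_{k-2} (p₋₁ = 1, q₋₁ = 0):
  k = 0: a₀ = 8; p₀/q₀ = 8/1; p₀² − 66·q₀² = 64 − 66 = -2.
  k = 1: m = 8, d = 2, a = ⌊(8 + 8)/2⌋ = 8; p/q = (8·8 + 1)/(8·1 + 0) = 65/8; p² − 66·q² = 4225 − 4224 = 1.
  The first convergent with p² − 66·q² = 1 gives the fundamental solution (x₁, y₁) = (65, 8).
Step 2: Apply the recurrence (x_{n+1}, y_{n+1}) = (x₁x_n + 66y₁y_n, x₁y_n + y₁x_n) repeatedly.
  From (x_1, y_1) = (65, 8): x_2 = 65·65 + 66·8·8 = 8449; y_2 = 65·8 + 8·65 = 1040.
  From (x_2, y_2) = (8449, 1040): x_3 = 65·8449 + 66·8·1040 = 1098305; y_3 = 65·1040 + 8·8449 = 135192.
  From (x_3, y_3) = (1098305, 135192): x_4 = 65·1098305 + 66·8·135192 = 142771201; y_4 = 65·135192 + 8·1098305 = 17573920.
  From (x_4, y_4) = (142771201, 17573920): x_5 = 65·142771201 + 66·8·17573920 = 18559157825; y_5 = 65·17573920 + 8·142771201 = 2284474408.
Step 3: Verify x_5² - 66·y_5² = 344442339173258730625 - 344442339173258730624 = 1 (should be 1). ✓

(x_1, y_1) = (65, 8); (x_5, y_5) = (18559157825, 2284474408).


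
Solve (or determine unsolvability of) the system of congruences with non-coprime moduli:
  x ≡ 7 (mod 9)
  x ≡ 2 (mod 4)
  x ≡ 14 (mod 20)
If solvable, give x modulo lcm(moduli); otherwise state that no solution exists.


Moduli 9, 4, 20 are not pairwise coprime, so CRT works modulo lcm(m_i) when all pairwise compatibility conditions hold.
Pairwise compatibility: gcd(m_i, m_j) must divide a_i - a_j for every pair.
Merge one congruence at a time:
  Start: x ≡ 7 (mod 9).
  Combine with x ≡ 2 (mod 4): gcd(9, 4) = 1; 2 - 7 = -5, which IS divisible by 1, so compatible.
    Write x = 7 + 9·t and substitute into x ≡ 2 (mod 4): 9·t ≡ 2 − 7 = -5 (mod 4).
    Reduce coefficients mod 4: 1·t ≡ 3 (mod 4).
    So t ≡ 3 (mod 4).
    Then x = 7 + 9·3 = 34, valid modulo lcm(9, 4) = 36: x ≡ 34 (mod 36).
  Combine with x ≡ 14 (mod 20): gcd(36, 20) = 4; 14 - 34 = -20, which IS divisible by 4, so compatible.
    Write x = 34 + 36·t and substitute into x ≡ 14 (mod 20): 36·t ≡ 14 − 34 = -20 (mod 20).
    Divide the congruence (and modulus) by g = 4: 9·t ≡ -5 (mod 5).
    Reduce coefficients mod 5: 4·t ≡ 0 (mod 5).
    The inverse of 4 mod 5 is 4 (since 4·4 = 16 = 3·5 + 1), so t ≡ 4·0 = 0 ≡ 0 (mod 5).
    Then x = 34 + 36·0 = 34, valid modulo lcm(36, 20) = 180: x ≡ 34 (mod 180).
Verify: 34 mod 9 = 7, 34 mod 4 = 2, 34 mod 20 = 14.

x ≡ 34 (mod 180).


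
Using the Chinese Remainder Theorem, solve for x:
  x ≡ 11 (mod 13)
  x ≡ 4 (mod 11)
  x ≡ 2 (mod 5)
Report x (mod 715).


Moduli 13, 11, 5 are pairwise coprime; by CRT there is a unique solution modulo M = 13 · 11 · 5 = 715.
Solve pairwise, accumulating the modulus:
  Start with x ≡ 11 (mod 13).
  Combine with x ≡ 4 (mod 11): since gcd(13, 11) = 1, we get a unique residue mod 143.
    Write x = 11 + 13·t and substitute into x ≡ 4 (mod 11): 13·t ≡ 4 − 11 = -7 (mod 11).
    Reduce coefficients mod 11: 2·t ≡ 4 (mod 11).
    The inverse of 2 mod 11 is 6 (since 2·6 = 12 = 1·11 + 1), so t ≡ 6·4 = 24 ≡ 2 (mod 11).
    Then x = 11 + 13·2 = 37, valid modulo lcm(13, 11) = 143: x ≡ 37 (mod 143).
  Combine with x ≡ 2 (mod 5): since gcd(143, 5) = 1, we get a unique residue mod 715.
    Write x = 37 + 143·t and substitute into x ≡ 2 (mod 5): 143·t ≡ 2 − 37 = -35 (mod 5).
    Reduce coefficients mod 5: 3·t ≡ 0 (mod 5).
    The inverse of 3 mod 5 is 2 (since 3·2 = 6 = 1·5 + 1), so t ≡ 2·0 = 0 ≡ 0 (mod 5).
    Then x = 37 + 143·0 = 37, valid modulo lcm(143, 5) = 715: x ≡ 37 (mod 715).
Verify: 37 mod 13 = 11 ✓, 37 mod 11 = 4 ✓, 37 mod 5 = 2 ✓.

x ≡ 37 (mod 715).


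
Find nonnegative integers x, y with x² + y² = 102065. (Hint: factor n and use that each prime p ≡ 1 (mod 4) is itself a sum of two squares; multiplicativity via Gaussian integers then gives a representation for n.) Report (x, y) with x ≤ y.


Step 1: Factor n = 102065 = 5 · 137 · 149.
Step 2: Check the mod-4 condition on each prime factor: 5 ≡ 1 (mod 4), exponent 1; 137 ≡ 1 (mod 4), exponent 1; 149 ≡ 1 (mod 4), exponent 1.
All primes ≡ 3 (mod 4) appear to even exponent (or don't appear), so by the two-squares theorem n IS expressible as a sum of two squares.
Step 3: Build a representation. Here n = 5 · 137 · 149 is a product of primes ≡ 1 (mod 4). Each prime p ≡ 1 (mod 4) is itself a sum of two squares; find a² by testing p − a² for a perfect square:
  5: 5 − 1² = 4 = 2² ⇒ 5 = 1² + 2².
  137: 137 − 1² = 136, 137 − 2² = 133, 137 − 3² = 128, 137 − 4² = 121 = 11² ⇒ 137 = 4² + 11².
  149: 149 − 1² = 148, 149 − 2² = 145, 149 − 3² = 140, 149 − 4² = 133, 149 − 5² = 124, 149 − 6² = 113, 149 − 7² = 100 = 10² ⇒ 149 = 7² + 10².
  Combine using the Brahmagupta–Fibonacci identity (a² + b²)(c² + d²) = (ac − bd)² + (ad + bc)² = (ac + bd)² + (ad − bc)²:
  5 · 137 = 685: from (1² + 2²)(4² + 11²), take (1·4 − 2·11, 1·11 + 2·4) = (4 − 22, 11 + 8) = (-18, 19); dropping signs (only squares matter) gives (18, 19); check 18² + 19² = 324 + 361 = 685 ✓.
  685 · 149 = 102065: from (18² + 19²)(7² + 10²), take (18·7 − 19·10, 18·10 + 19·7) = (126 − 190, 180 + 133) = (-64, 313); dropping signs (only squares matter) gives (64, 313); check 64² + 313² = 4096 + 97969 = 102065 ✓.
Step 4: Order so x ≤ y and verify: 64² + 313² = 4096 + 97969 = 102065 = n. ✓

n = 102065 = 64² + 313² (one valid representation with x ≤ y).


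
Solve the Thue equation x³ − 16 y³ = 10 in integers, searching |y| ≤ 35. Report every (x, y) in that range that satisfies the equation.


The equation is x³ - 16y³ = 10. For fixed y, x³ = 16·y³ + 10, so a solution requires the RHS to be a perfect cube.
Strategy: iterate y from -35 to 35, compute RHS = 16·y³ + 10, and check whether it is a (positive or negative) perfect cube.
Check small values of y:
  y = 0: RHS = 10 is not a perfect cube.
  y = 1: RHS = 26 is not a perfect cube.
  y = -1: RHS = -6 is not a perfect cube.
  y = 2: RHS = 138 is not a perfect cube.
  y = -2: RHS = -118 is not a perfect cube.
  y = 3: RHS = 442 is not a perfect cube.
  y = -3: RHS = -422 is not a perfect cube.
Continuing the search up to |y| = 35 finds no solutions either.
No (x, y) in the scanned range satisfies the equation.

No integer solutions with |y| ≤ 35.


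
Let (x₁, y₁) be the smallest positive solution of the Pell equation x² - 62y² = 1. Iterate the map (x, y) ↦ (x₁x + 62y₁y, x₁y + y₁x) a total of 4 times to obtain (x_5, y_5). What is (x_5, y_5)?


Step 1: Find the fundamental solution (x₁, y₁) of x² - 62y² = 1.
  Expand √62 as a continued fraction. a₀ = ⌊√62⌋ = 7; iterate m_{k+1} = d_k·a_k − m_k, d_{k+1} = (62 − m_{k+1}²)/d_k, a_{k+1} = ⌊(a₀ + m_{k+1})/d_{k+1}⌋ (starting m₀ = 0, d₀ = 1), with convergents p_k = a_k·p_{k-1} + p_{k-2}, q_k = a_k·q_{k-1} + q_{k-2} (p₋₁ = 1, q₋₁ = 0):
  k = 0: a₀ = 7; p₀/q₀ = 7/1; p₀² − 62·q₀² = 49 − 62 = -13.
  k = 1: m = 7, d = 13, a = ⌊(7 + 7)/13⌋ = 1; p/q = (1·7 + 1)/(1·1 + 0) = 8/1; p² − 62·q² = 64 − 62 = 2.
  k = 2: m = 6, d = 2, a = ⌊(7 + 6)/2⌋ = 6; p/q = (6·8 + 7)/(6·1 + 1) = 55/7; p² − 62·q² = 3025 − 3038 = -13.
  k = 3: m = 6, d = 13, a = ⌊(7 + 6)/13⌋ = 1; p/q = (1·55 + 8)/(1·7 + 1) = 63/8; p² − 62·q² = 3969 − 3968 = 1.
  The first convergent with p² − 62·q² = 1 gives the fundamental solution (x₁, y₁) = (63, 8).
Step 2: Apply the recurrence (x_{n+1}, y_{n+1}) = (x₁x_n + 62y₁y_n, x₁y_n + y₁x_n) repeatedly.
  From (x_1, y_1) = (63, 8): x_2 = 63·63 + 62·8·8 = 7937; y_2 = 63·8 + 8·63 = 1008.
  From (x_2, y_2) = (7937, 1008): x_3 = 63·7937 + 62·8·1008 = 999999; y_3 = 63·1008 + 8·7937 = 127000.
  From (x_3, y_3) = (999999, 127000): x_4 = 63·999999 + 62·8·127000 = 125991937; y_4 = 63·127000 + 8·999999 = 16000992.
  From (x_4, y_4) = (125991937, 16000992): x_5 = 63·125991937 + 62·8·16000992 = 15873984063; y_5 = 63·16000992 + 8·125991937 = 2015997992.
Step 3: Verify x_5² - 62·y_5² = 251983370032377987969 - 251983370032377987968 = 1 (should be 1). ✓

(x_1, y_1) = (63, 8); (x_5, y_5) = (15873984063, 2015997992).


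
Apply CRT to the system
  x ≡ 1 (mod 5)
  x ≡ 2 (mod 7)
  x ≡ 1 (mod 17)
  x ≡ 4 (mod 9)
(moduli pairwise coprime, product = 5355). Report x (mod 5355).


Product of moduli M = 5 · 7 · 17 · 9 = 5355.
Merge one congruence at a time:
  Start: x ≡ 1 (mod 5).
  Combine with x ≡ 2 (mod 7); new modulus lcm = 35.
    Write x = 1 + 5·t and substitute into x ≡ 2 (mod 7): 5·t ≡ 2 − 1 = 1 (mod 7).
    The inverse of 5 mod 7 is 3 (since 5·3 = 15 = 2·7 + 1), so t ≡ 3·1 = 3 ≡ 3 (mod 7).
    Then x = 1 + 5·3 = 16, valid modulo lcm(5, 7) = 35: x ≡ 16 (mod 35).
  Combine with x ≡ 1 (mod 17); new modulus lcm = 595.
    Write x = 16 + 35·t and substitute into x ≡ 1 (mod 17): 35·t ≡ 1 − 16 = -15 (mod 17).
    Reduce coefficients mod 17: 1·t ≡ 2 (mod 17).
    So t ≡ 2 (mod 17).
    Then x = 16 + 35·2 = 86, valid modulo lcm(35, 17) = 595: x ≡ 86 (mod 595).
  Combine with x ≡ 4 (mod 9); new modulus lcm = 5355.
    Write x = 86 + 595·t and substitute into x ≡ 4 (mod 9): 595·t ≡ 4 − 86 = -82 (mod 9).
    Reduce coefficients mod 9: 1·t ≡ 8 (mod 9).
    So t ≡ 8 (mod 9).
    Then x = 86 + 595·8 = 4846, valid modulo lcm(595, 9) = 5355: x ≡ 4846 (mod 5355).
Verify against each original: 4846 mod 5 = 1, 4846 mod 7 = 2, 4846 mod 17 = 1, 4846 mod 9 = 4.

x ≡ 4846 (mod 5355).


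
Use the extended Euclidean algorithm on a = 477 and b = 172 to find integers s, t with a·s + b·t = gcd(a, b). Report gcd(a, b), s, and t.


Euclidean algorithm on (477, 172) — divide until remainder is 0:
  477 = 2 · 172 + 133
  172 = 1 · 133 + 39
  133 = 3 · 39 + 16
  39 = 2 · 16 + 7
  16 = 2 · 7 + 2
  7 = 3 · 2 + 1
  2 = 2 · 1 + 0
gcd(477, 172) = 1.
Track Bezout coefficients alongside the remainders: start with r₀ = 477 = a·1 + b·0 (s = 1, t = 0) and r₁ = 172 = a·0 + b·1 (s = 0, t = 1); each new remainder r_{k+1} = r_{k-1} − q_k·r_k inherits s_{k+1} = s_{k-1} − q_k·s_k, t_{k+1} = t_{k-1} − q_k·t_k, so r_k = a·s_k + b·t_k at every step:
  q = 2: r = 133, s = 1 − 2·0 = 1, t = 0 − 2·1 = -2  (check: 477·1 + 172·(-2) = 133)
  q = 1: r = 39, s = 0 − 1·1 = -1, t = 1 − 1·(-2) = 3  (check: 477·(-1) + 172·3 = 39)
  q = 3: r = 16, s = 1 − 3·(-1) = 4, t = -2 − 3·3 = -11  (check: 477·4 + 172·(-11) = 16)
  q = 2: r = 7, s = -1 − 2·4 = -9, t = 3 − 2·(-11) = 25  (check: 477·(-9) + 172·25 = 7)
  q = 2: r = 2, s = 4 − 2·(-9) = 22, t = -11 − 2·25 = -61  (check: 477·22 + 172·(-61) = 2)
  q = 3: r = 1, s = -9 − 3·22 = -75, t = 25 − 3·(-61) = 208  (check: 477·(-75) + 172·208 = 1)
The row with r = 1 (the gcd) gives the Bezout coefficients s = -75, t = 208.
Result: 477 · (-75) + 172 · (208) = 1.

gcd(477, 172) = 1; s = -75, t = 208 (check: 477·(-75) + 172·208 = 1).


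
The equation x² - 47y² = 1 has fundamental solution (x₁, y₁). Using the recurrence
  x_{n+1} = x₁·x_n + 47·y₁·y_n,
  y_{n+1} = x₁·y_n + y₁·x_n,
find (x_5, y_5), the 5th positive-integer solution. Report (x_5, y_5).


Step 1: Find the fundamental solution (x₁, y₁) of x² - 47y² = 1.
  Expand √47 as a continued fraction. a₀ = ⌊√47⌋ = 6; iterate m_{k+1} = d_k·a_k − m_k, d_{k+1} = (47 − m_{k+1}²)/d_k, a_{k+1} = ⌊(a₀ + m_{k+1})/d_{k+1}⌋ (starting m₀ = 0, d₀ = 1), with convergents p_k = a_k·p_{k-1} + p_{k-2}, q_k = a_k·q_{k-1} + q_{k-2} (p₋₁ = 1, q₋₁ = 0):
  k = 0: a₀ = 6; p₀/q₀ = 6/1; p₀² − 47·q₀² = 36 − 47 = -11.
  k = 1: m = 6, d = 11, a = ⌊(6 + 6)/11⌋ = 1; p/q = (1·6 + 1)/(1·1 + 0) = 7/1; p² − 47·q² = 49 − 47 = 2.
  k = 2: m = 5, d = 2, a = ⌊(6 + 5)/2⌋ = 5; p/q = (5·7 + 6)/(5·1 + 1) = 41/6; p² − 47·q² = 1681 − 1692 = -11.
  k = 3: m = 5, d = 11, a = ⌊(6 + 5)/11⌋ = 1; p/q = (1·41 + 7)/(1·6 + 1) = 48/7; p² − 47·q² = 2304 − 2303 = 1.
  The first convergent with p² − 47·q² = 1 gives the fundamental solution (x₁, y₁) = (48, 7).
Step 2: Apply the recurrence (x_{n+1}, y_{n+1}) = (x₁x_n + 47y₁y_n, x₁y_n + y₁x_n) repeatedly.
  From (x_1, y_1) = (48, 7): x_2 = 48·48 + 47·7·7 = 4607; y_2 = 48·7 + 7·48 = 672.
  From (x_2, y_2) = (4607, 672): x_3 = 48·4607 + 47·7·672 = 442224; y_3 = 48·672 + 7·4607 = 64505.
  From (x_3, y_3) = (442224, 64505): x_4 = 48·442224 + 47·7·64505 = 42448897; y_4 = 48·64505 + 7·442224 = 6191808.
  From (x_4, y_4) = (42448897, 6191808): x_5 = 48·42448897 + 47·7·6191808 = 4074651888; y_5 = 48·6191808 + 7·42448897 = 594349063.
Step 3: Verify x_5² - 47·y_5² = 16602788008381964544 - 16602788008381964543 = 1 (should be 1). ✓

(x_1, y_1) = (48, 7); (x_5, y_5) = (4074651888, 594349063).


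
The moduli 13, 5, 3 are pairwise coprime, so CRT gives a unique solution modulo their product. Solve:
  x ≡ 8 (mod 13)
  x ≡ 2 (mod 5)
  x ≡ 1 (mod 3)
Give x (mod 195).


Moduli 13, 5, 3 are pairwise coprime; by CRT there is a unique solution modulo M = 13 · 5 · 3 = 195.
Solve pairwise, accumulating the modulus:
  Start with x ≡ 8 (mod 13).
  Combine with x ≡ 2 (mod 5): since gcd(13, 5) = 1, we get a unique residue mod 65.
    Write x = 8 + 13·t and substitute into x ≡ 2 (mod 5): 13·t ≡ 2 − 8 = -6 (mod 5).
    Reduce coefficients mod 5: 3·t ≡ 4 (mod 5).
    The inverse of 3 mod 5 is 2 (since 3·2 = 6 = 1·5 + 1), so t ≡ 2·4 = 8 ≡ 3 (mod 5).
    Then x = 8 + 13·3 = 47, valid modulo lcm(13, 5) = 65: x ≡ 47 (mod 65).
  Combine with x ≡ 1 (mod 3): since gcd(65, 3) = 1, we get a unique residue mod 195.
    Write x = 47 + 65·t and substitute into x ≡ 1 (mod 3): 65·t ≡ 1 − 47 = -46 (mod 3).
    Reduce coefficients mod 3: 2·t ≡ 2 (mod 3).
    The inverse of 2 mod 3 is 2 (since 2·2 = 4 = 1·3 + 1), so t ≡ 2·2 = 4 ≡ 1 (mod 3).
    Then x = 47 + 65·1 = 112, valid modulo lcm(65, 3) = 195: x ≡ 112 (mod 195).
Verify: 112 mod 13 = 8 ✓, 112 mod 5 = 2 ✓, 112 mod 3 = 1 ✓.

x ≡ 112 (mod 195).


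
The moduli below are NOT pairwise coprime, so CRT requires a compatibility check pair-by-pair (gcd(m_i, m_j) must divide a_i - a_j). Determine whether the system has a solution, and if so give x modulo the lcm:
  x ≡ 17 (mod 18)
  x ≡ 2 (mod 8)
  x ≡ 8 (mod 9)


Moduli 18, 8, 9 are not pairwise coprime, so CRT works modulo lcm(m_i) when all pairwise compatibility conditions hold.
Pairwise compatibility: gcd(m_i, m_j) must divide a_i - a_j for every pair.
Merge one congruence at a time:
  Start: x ≡ 17 (mod 18).
  Combine with x ≡ 2 (mod 8): gcd(18, 8) = 2, and 2 - 17 = -15 is NOT divisible by 2.
    ⇒ system is inconsistent (no integer solution).

No solution (the system is inconsistent).


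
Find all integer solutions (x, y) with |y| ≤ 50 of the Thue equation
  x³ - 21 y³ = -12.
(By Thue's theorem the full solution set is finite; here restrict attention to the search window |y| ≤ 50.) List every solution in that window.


The equation is x³ - 21y³ = -12. For fixed y, x³ = 21·y³ − 12, so a solution requires the RHS to be a perfect cube.
Strategy: iterate y from -50 to 50, compute RHS = 21·y³ − 12, and check whether it is a (positive or negative) perfect cube.
Check small values of y:
  y = 0: RHS = -12 is not a perfect cube.
  y = 1: RHS = 9 is not a perfect cube.
  y = -1: RHS = -33 is not a perfect cube.
  y = 2: RHS = 156 is not a perfect cube.
  y = -2: RHS = -180 is not a perfect cube.
  y = 3: RHS = 555 is not a perfect cube.
  y = -3: RHS = -579 is not a perfect cube.
Continuing the search up to |y| = 50 finds no solutions either.
No (x, y) in the scanned range satisfies the equation.

No integer solutions with |y| ≤ 50.


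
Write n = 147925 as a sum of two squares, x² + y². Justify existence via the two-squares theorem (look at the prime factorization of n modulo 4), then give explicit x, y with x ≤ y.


Step 1: Factor n = 147925 = 5^2 · 61 · 97.
Step 2: Check the mod-4 condition on each prime factor: 5 ≡ 1 (mod 4), exponent 2; 61 ≡ 1 (mod 4), exponent 1; 97 ≡ 1 (mod 4), exponent 1.
All primes ≡ 3 (mod 4) appear to even exponent (or don't appear), so by the two-squares theorem n IS expressible as a sum of two squares.
Step 3: Build a representation. Group n = k² · m with k = 5 and m = 61 · 97 = 5917 (a product of primes ≡ 1 (mod 4)); a representation of m scales to one of n via (k·x)² + (k·y)² = k²(x² + y²). Each prime p ≡ 1 (mod 4) is itself a sum of two squares; find a² by testing p − a² for a perfect square:
  61: 61 − 1² = 60, 61 − 2² = 57, 61 − 3² = 52, 61 − 4² = 45, 61 − 5² = 36 = 6² ⇒ 61 = 5² + 6².
  97: 97 − 1² = 96, 97 − 2² = 93, 97 − 3² = 88, 97 − 4² = 81 = 9² ⇒ 97 = 4² + 9².
  Combine using the Brahmagupta–Fibonacci identity (a² + b²)(c² + d²) = (ac − bd)² + (ad + bc)² = (ac + bd)² + (ad − bc)²:
  61 · 97 = 5917: from (5² + 6²)(4² + 9²), take (5·4 − 6·9, 5·9 + 6·4) = (20 − 54, 45 + 24) = (-34, 69); dropping signs (only squares matter) gives (34, 69); check 34² + 69² = 1156 + 4761 = 5917 ✓.
  Scale by k = 5: (5·34, 5·69) = (170, 345).
Step 4: Order so x ≤ y and verify: 170² + 345² = 28900 + 119025 = 147925 = n. ✓

n = 147925 = 170² + 345² (one valid representation with x ≤ y).


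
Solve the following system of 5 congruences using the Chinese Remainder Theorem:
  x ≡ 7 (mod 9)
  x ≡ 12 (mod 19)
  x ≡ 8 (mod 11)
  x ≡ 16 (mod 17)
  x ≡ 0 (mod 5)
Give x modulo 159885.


Product of moduli M = 9 · 19 · 11 · 17 · 5 = 159885.
Merge one congruence at a time:
  Start: x ≡ 7 (mod 9).
  Combine with x ≡ 12 (mod 19); new modulus lcm = 171.
    Write x = 7 + 9·t and substitute into x ≡ 12 (mod 19): 9·t ≡ 12 − 7 = 5 (mod 19).
    The inverse of 9 mod 19 is 17 (since 9·17 = 153 = 8·19 + 1), so t ≡ 17·5 = 85 ≡ 9 (mod 19).
    Then x = 7 + 9·9 = 88, valid modulo lcm(9, 19) = 171: x ≡ 88 (mod 171).
  Combine with x ≡ 8 (mod 11); new modulus lcm = 1881.
    Write x = 88 + 171·t and substitute into x ≡ 8 (mod 11): 171·t ≡ 8 − 88 = -80 (mod 11).
    Reduce coefficients mod 11: 6·t ≡ 8 (mod 11).
    The inverse of 6 mod 11 is 2 (since 6·2 = 12 = 1·11 + 1), so t ≡ 2·8 = 16 ≡ 5 (mod 11).
    Then x = 88 + 171·5 = 943, valid modulo lcm(171, 11) = 1881: x ≡ 943 (mod 1881).
  Combine with x ≡ 16 (mod 17); new modulus lcm = 31977.
    Write x = 943 + 1881·t and substitute into x ≡ 16 (mod 17): 1881·t ≡ 16 − 943 = -927 (mod 17).
    Reduce coefficients mod 17: 11·t ≡ 8 (mod 17).
    The inverse of 11 mod 17 is 14 (since 11·14 = 154 = 9·17 + 1), so t ≡ 14·8 = 112 ≡ 10 (mod 17).
    Then x = 943 + 1881·10 = 19753, valid modulo lcm(1881, 17) = 31977: x ≡ 19753 (mod 31977).
  Combine with x ≡ 0 (mod 5); new modulus lcm = 159885.
    Write x = 19753 + 31977·t and substitute into x ≡ 0 (mod 5): 31977·t ≡ 0 − 19753 = -19753 (mod 5).
    Reduce coefficients mod 5: 2·t ≡ 2 (mod 5).
    The inverse of 2 mod 5 is 3 (since 2·3 = 6 = 1·5 + 1), so t ≡ 3·2 = 6 ≡ 1 (mod 5).
    Then x = 19753 + 31977·1 = 51730, valid modulo lcm(31977, 5) = 159885: x ≡ 51730 (mod 159885).
Verify against each original: 51730 mod 9 = 7, 51730 mod 19 = 12, 51730 mod 11 = 8, 51730 mod 17 = 16, 51730 mod 5 = 0.

x ≡ 51730 (mod 159885).


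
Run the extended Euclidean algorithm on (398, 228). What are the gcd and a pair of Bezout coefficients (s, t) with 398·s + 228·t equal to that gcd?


Euclidean algorithm on (398, 228) — divide until remainder is 0:
  398 = 1 · 228 + 170
  228 = 1 · 170 + 58
  170 = 2 · 58 + 54
  58 = 1 · 54 + 4
  54 = 13 · 4 + 2
  4 = 2 · 2 + 0
gcd(398, 228) = 2.
Track Bezout coefficients alongside the remainders: start with r₀ = 398 = a·1 + b·0 (s = 1, t = 0) and r₁ = 228 = a·0 + b·1 (s = 0, t = 1); each new remainder r_{k+1} = r_{k-1} − q_k·r_k inherits s_{k+1} = s_{k-1} − q_k·s_k, t_{k+1} = t_{k-1} − q_k·t_k, so r_k = a·s_k + b·t_k at every step:
  q = 1: r = 170, s = 1 − 1·0 = 1, t = 0 − 1·1 = -1  (check: 398·1 + 228·(-1) = 170)
  q = 1: r = 58, s = 0 − 1·1 = -1, t = 1 − 1·(-1) = 2  (check: 398·(-1) + 228·2 = 58)
  q = 2: r = 54, s = 1 − 2·(-1) = 3, t = -1 − 2·2 = -5  (check: 398·3 + 228·(-5) = 54)
  q = 1: r = 4, s = -1 − 1·3 = -4, t = 2 − 1·(-5) = 7  (check: 398·(-4) + 228·7 = 4)
  q = 13: r = 2, s = 3 − 13·(-4) = 55, t = -5 − 13·7 = -96  (check: 398·55 + 228·(-96) = 2)
The row with r = 2 (the gcd) gives the Bezout coefficients s = 55, t = -96.
Result: 398 · (55) + 228 · (-96) = 2.

gcd(398, 228) = 2; s = 55, t = -96 (check: 398·55 + 228·(-96) = 2).


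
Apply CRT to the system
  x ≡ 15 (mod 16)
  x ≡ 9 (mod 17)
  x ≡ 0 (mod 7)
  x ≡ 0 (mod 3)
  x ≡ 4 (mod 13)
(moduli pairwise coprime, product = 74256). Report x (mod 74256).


Product of moduli M = 16 · 17 · 7 · 3 · 13 = 74256.
Merge one congruence at a time:
  Start: x ≡ 15 (mod 16).
  Combine with x ≡ 9 (mod 17); new modulus lcm = 272.
    Write x = 15 + 16·t and substitute into x ≡ 9 (mod 17): 16·t ≡ 9 − 15 = -6 (mod 17).
    Reduce coefficients mod 17: 16·t ≡ 11 (mod 17).
    The inverse of 16 mod 17 is 16 (since 16·16 = 256 = 15·17 + 1), so t ≡ 16·11 = 176 ≡ 6 (mod 17).
    Then x = 15 + 16·6 = 111, valid modulo lcm(16, 17) = 272: x ≡ 111 (mod 272).
  Combine with x ≡ 0 (mod 7); new modulus lcm = 1904.
    Write x = 111 + 272·t and substitute into x ≡ 0 (mod 7): 272·t ≡ 0 − 111 = -111 (mod 7).
    Reduce coefficients mod 7: 6·t ≡ 1 (mod 7).
    The inverse of 6 mod 7 is 6 (since 6·6 = 36 = 5·7 + 1), so t ≡ 6·1 = 6 ≡ 6 (mod 7).
    Then x = 111 + 272·6 = 1743, valid modulo lcm(272, 7) = 1904: x ≡ 1743 (mod 1904).
  Combine with x ≡ 0 (mod 3); new modulus lcm = 5712.
    Write x = 1743 + 1904·t and substitute into x ≡ 0 (mod 3): 1904·t ≡ 0 − 1743 = -1743 (mod 3).
    Reduce coefficients mod 3: 2·t ≡ 0 (mod 3).
    The inverse of 2 mod 3 is 2 (since 2·2 = 4 = 1·3 + 1), so t ≡ 2·0 = 0 ≡ 0 (mod 3).
    Then x = 1743 + 1904·0 = 1743, valid modulo lcm(1904, 3) = 5712: x ≡ 1743 (mod 5712).
  Combine with x ≡ 4 (mod 13); new modulus lcm = 74256.
    Write x = 1743 + 5712·t and substitute into x ≡ 4 (mod 13): 5712·t ≡ 4 − 1743 = -1739 (mod 13).
    Reduce coefficients mod 13: 5·t ≡ 3 (mod 13).
    The inverse of 5 mod 13 is 8 (since 5·8 = 40 = 3·13 + 1), so t ≡ 8·3 = 24 ≡ 11 (mod 13).
    Then x = 1743 + 5712·11 = 64575, valid modulo lcm(5712, 13) = 74256: x ≡ 64575 (mod 74256).
Verify against each original: 64575 mod 16 = 15, 64575 mod 17 = 9, 64575 mod 7 = 0, 64575 mod 3 = 0, 64575 mod 13 = 4.

x ≡ 64575 (mod 74256).


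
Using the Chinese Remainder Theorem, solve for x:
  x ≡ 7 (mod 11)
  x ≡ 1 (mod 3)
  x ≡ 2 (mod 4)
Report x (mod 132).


Moduli 11, 3, 4 are pairwise coprime; by CRT there is a unique solution modulo M = 11 · 3 · 4 = 132.
Solve pairwise, accumulating the modulus:
  Start with x ≡ 7 (mod 11).
  Combine with x ≡ 1 (mod 3): since gcd(11, 3) = 1, we get a unique residue mod 33.
    Write x = 7 + 11·t and substitute into x ≡ 1 (mod 3): 11·t ≡ 1 − 7 = -6 (mod 3).
    Reduce coefficients mod 3: 2·t ≡ 0 (mod 3).
    The inverse of 2 mod 3 is 2 (since 2·2 = 4 = 1·3 + 1), so t ≡ 2·0 = 0 ≡ 0 (mod 3).
    Then x = 7 + 11·0 = 7, valid modulo lcm(11, 3) = 33: x ≡ 7 (mod 33).
  Combine with x ≡ 2 (mod 4): since gcd(33, 4) = 1, we get a unique residue mod 132.
    Write x = 7 + 33·t and substitute into x ≡ 2 (mod 4): 33·t ≡ 2 − 7 = -5 (mod 4).
    Reduce coefficients mod 4: 1·t ≡ 3 (mod 4).
    So t ≡ 3 (mod 4).
    Then x = 7 + 33·3 = 106, valid modulo lcm(33, 4) = 132: x ≡ 106 (mod 132).
Verify: 106 mod 11 = 7 ✓, 106 mod 3 = 1 ✓, 106 mod 4 = 2 ✓.

x ≡ 106 (mod 132).


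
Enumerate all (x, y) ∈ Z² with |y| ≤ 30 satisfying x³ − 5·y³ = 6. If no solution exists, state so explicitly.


The equation is x³ - 5y³ = 6. For fixed y, x³ = 5·y³ + 6, so a solution requires the RHS to be a perfect cube.
Strategy: iterate y from -30 to 30, compute RHS = 5·y³ + 6, and check whether it is a (positive or negative) perfect cube.
Check small values of y:
  y = 0: RHS = 6 is not a perfect cube.
  y = 1: RHS = 11 is not a perfect cube.
  y = -1: RHS = 1 = (1)³ ⇒ x = 1 works.
  y = 2: RHS = 46 is not a perfect cube.
  y = -2: RHS = -34 is not a perfect cube.
  y = 3: RHS = 141 is not a perfect cube.
  y = -3: RHS = -129 is not a perfect cube.
Continuing the search up to |y| = 30 finds no further solutions beyond those listed.
Collected solutions: (1, -1).

Solutions (with |y| ≤ 30): (1, -1).


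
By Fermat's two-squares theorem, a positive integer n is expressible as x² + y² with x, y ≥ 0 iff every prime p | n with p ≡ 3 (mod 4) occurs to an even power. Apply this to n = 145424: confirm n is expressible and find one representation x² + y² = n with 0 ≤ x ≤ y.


Step 1: Factor n = 145424 = 2^4 · 61 · 149.
Step 2: Check the mod-4 condition on each prime factor: 2 = 2 (special); 61 ≡ 1 (mod 4), exponent 1; 149 ≡ 1 (mod 4), exponent 1.
All primes ≡ 3 (mod 4) appear to even exponent (or don't appear), so by the two-squares theorem n IS expressible as a sum of two squares.
Step 3: Build a representation. Group n = k² · m with k = 4 and m = 61 · 149 = 9089 (a product of primes ≡ 1 (mod 4)); a representation of m scales to one of n via (k·x)² + (k·y)² = k²(x² + y²). Each prime p ≡ 1 (mod 4) is itself a sum of two squares; find a² by testing p − a² for a perfect square:
  61: 61 − 1² = 60, 61 − 2² = 57, 61 − 3² = 52, 61 − 4² = 45, 61 − 5² = 36 = 6² ⇒ 61 = 5² + 6².
  149: 149 − 1² = 148, 149 − 2² = 145, 149 − 3² = 140, 149 − 4² = 133, 149 − 5² = 124, 149 − 6² = 113, 149 − 7² = 100 = 10² ⇒ 149 = 7² + 10².
  Combine using the Brahmagupta–Fibonacci identity (a² + b²)(c² + d²) = (ac − bd)² + (ad + bc)² = (ac + bd)² + (ad − bc)²:
  61 · 149 = 9089: from (5² + 6²)(7² + 10²), take (5·7 − 6·10, 5·10 + 6·7) = (35 − 60, 50 + 42) = (-25, 92); dropping signs (only squares matter) gives (25, 92); check 25² + 92² = 625 + 8464 = 9089 ✓.
  Scale by k = 4: (4·25, 4·92) = (100, 368).
Step 4: Order so x ≤ y and verify: 100² + 368² = 10000 + 135424 = 145424 = n. ✓

n = 145424 = 100² + 368² (one valid representation with x ≤ y).


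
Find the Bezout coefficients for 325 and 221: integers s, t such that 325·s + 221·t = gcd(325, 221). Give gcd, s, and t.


Euclidean algorithm on (325, 221) — divide until remainder is 0:
  325 = 1 · 221 + 104
  221 = 2 · 104 + 13
  104 = 8 · 13 + 0
gcd(325, 221) = 13.
Track Bezout coefficients alongside the remainders: start with r₀ = 325 = a·1 + b·0 (s = 1, t = 0) and r₁ = 221 = a·0 + b·1 (s = 0, t = 1); each new remainder r_{k+1} = r_{k-1} − q_k·r_k inherits s_{k+1} = s_{k-1} − q_k·s_k, t_{k+1} = t_{k-1} − q_k·t_k, so r_k = a·s_k + b·t_k at every step:
  q = 1: r = 104, s = 1 − 1·0 = 1, t = 0 − 1·1 = -1  (check: 325·1 + 221·(-1) = 104)
  q = 2: r = 13, s = 0 − 2·1 = -2, t = 1 − 2·(-1) = 3  (check: 325·(-2) + 221·3 = 13)
The row with r = 13 (the gcd) gives the Bezout coefficients s = -2, t = 3.
Result: 325 · (-2) + 221 · (3) = 13.

gcd(325, 221) = 13; s = -2, t = 3 (check: 325·(-2) + 221·3 = 13).


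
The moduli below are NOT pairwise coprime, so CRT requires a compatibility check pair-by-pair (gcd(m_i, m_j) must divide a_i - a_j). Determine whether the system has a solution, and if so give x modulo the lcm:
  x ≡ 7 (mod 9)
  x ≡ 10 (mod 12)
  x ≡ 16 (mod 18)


Moduli 9, 12, 18 are not pairwise coprime, so CRT works modulo lcm(m_i) when all pairwise compatibility conditions hold.
Pairwise compatibility: gcd(m_i, m_j) must divide a_i - a_j for every pair.
Merge one congruence at a time:
  Start: x ≡ 7 (mod 9).
  Combine with x ≡ 10 (mod 12): gcd(9, 12) = 3; 10 - 7 = 3, which IS divisible by 3, so compatible.
    Write x = 7 + 9·t and substitute into x ≡ 10 (mod 12): 9·t ≡ 10 − 7 = 3 (mod 12).
    Divide the congruence (and modulus) by g = 3: 3·t ≡ 1 (mod 4).
    The inverse of 3 mod 4 is 3 (since 3·3 = 9 = 2·4 + 1), so t ≡ 3·1 = 3 ≡ 3 (mod 4).
    Then x = 7 + 9·3 = 34, valid modulo lcm(9, 12) = 36: x ≡ 34 (mod 36).
  Combine with x ≡ 16 (mod 18): gcd(36, 18) = 18; 16 - 34 = -18, which IS divisible by 18, so compatible.
    Write x = 34 + 36·t and substitute into x ≡ 16 (mod 18): 36·t ≡ 16 − 34 = -18 (mod 18).
    Divide the congruence (and modulus) by g = 18: 2·t ≡ -1 (mod 1).
    Modulo 1 every t works; take t = 0.
    Then x = 34 + 36·0 = 34, valid modulo lcm(36, 18) = 36: x ≡ 34 (mod 36).
Verify: 34 mod 9 = 7, 34 mod 12 = 10, 34 mod 18 = 16.

x ≡ 34 (mod 36).
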